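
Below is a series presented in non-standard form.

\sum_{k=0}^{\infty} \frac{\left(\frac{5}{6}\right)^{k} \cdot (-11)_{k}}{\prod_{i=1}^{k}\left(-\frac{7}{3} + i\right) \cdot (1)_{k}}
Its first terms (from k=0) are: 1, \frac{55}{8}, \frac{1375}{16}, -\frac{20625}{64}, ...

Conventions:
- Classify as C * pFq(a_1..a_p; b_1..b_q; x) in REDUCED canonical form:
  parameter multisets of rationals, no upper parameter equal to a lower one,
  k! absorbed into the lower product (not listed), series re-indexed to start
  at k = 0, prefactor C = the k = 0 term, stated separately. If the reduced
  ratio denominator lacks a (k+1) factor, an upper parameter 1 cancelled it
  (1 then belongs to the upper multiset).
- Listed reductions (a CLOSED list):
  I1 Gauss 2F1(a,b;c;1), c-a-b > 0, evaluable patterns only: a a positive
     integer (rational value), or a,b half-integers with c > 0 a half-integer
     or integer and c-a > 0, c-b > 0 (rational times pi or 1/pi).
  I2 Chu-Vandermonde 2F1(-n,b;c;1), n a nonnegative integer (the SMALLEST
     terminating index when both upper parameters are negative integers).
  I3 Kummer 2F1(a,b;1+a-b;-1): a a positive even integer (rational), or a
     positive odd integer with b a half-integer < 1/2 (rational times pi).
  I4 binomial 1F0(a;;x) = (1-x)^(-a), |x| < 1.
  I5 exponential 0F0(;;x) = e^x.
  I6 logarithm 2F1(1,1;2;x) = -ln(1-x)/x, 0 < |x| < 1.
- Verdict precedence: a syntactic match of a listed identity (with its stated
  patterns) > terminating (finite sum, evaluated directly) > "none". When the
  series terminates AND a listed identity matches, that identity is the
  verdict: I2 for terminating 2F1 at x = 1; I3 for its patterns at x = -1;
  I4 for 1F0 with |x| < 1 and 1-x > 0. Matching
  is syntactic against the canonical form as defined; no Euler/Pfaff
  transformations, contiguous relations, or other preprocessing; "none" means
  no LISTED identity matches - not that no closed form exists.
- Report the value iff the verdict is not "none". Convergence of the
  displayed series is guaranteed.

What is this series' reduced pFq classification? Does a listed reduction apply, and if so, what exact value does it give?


At argument \frac{5}{6}: a 1F1 with upper {-11}, lower {-\frac{4}{3}}, scaled by C = 1. Verdict: terminating. (-11)_k vanishes past k = 11, leaving a 12-term sum, computed directly. Hence: -\frac{15541275191473}{820806418432}.

First insight: t_0 = 1 here, and the lower running product (C = 1, x = 5/6) is a rising factorial.
Adjacent-term ratio: r(k) = \frac{5}{6} * (k-11) / [(k-\frac{4}{3}) (k+1)] - rational; roots negated = parameters, x = \frac{5}{6}, C = 1.


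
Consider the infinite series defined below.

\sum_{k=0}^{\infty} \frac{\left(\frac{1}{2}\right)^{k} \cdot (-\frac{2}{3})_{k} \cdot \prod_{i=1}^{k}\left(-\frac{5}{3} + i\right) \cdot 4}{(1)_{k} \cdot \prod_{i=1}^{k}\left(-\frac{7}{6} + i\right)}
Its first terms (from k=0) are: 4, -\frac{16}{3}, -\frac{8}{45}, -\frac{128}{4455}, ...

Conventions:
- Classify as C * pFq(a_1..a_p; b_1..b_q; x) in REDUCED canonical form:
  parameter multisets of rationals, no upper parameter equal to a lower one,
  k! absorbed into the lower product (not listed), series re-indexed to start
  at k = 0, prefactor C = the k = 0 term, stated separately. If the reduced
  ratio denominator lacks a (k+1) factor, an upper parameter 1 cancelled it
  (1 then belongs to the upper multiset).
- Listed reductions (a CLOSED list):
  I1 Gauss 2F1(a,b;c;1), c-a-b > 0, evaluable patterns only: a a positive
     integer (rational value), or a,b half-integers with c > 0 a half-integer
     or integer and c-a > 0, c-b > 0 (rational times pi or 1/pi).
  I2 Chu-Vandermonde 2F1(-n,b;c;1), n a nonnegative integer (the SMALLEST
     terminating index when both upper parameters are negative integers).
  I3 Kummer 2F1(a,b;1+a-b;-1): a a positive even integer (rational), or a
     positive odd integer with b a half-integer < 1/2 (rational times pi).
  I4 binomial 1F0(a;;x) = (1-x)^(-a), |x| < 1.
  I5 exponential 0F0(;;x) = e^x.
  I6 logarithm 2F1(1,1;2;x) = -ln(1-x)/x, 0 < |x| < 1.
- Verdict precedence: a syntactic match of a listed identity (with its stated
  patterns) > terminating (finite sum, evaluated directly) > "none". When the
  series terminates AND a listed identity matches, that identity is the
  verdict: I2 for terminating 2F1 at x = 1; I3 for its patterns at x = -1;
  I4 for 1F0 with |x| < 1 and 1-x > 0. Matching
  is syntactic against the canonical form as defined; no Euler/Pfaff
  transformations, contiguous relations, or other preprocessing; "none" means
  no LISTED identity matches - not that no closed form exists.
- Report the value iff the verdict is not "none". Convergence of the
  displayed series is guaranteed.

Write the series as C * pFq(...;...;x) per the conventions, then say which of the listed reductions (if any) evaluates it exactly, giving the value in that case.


Canonical form: C = 4 times 2F1 with upper {-\frac{2}{3}, -\frac{2}{3}}, lower {-\frac{1}{6}}, x = \frac{1}{2}. Verdict: none. No listed pattern accepts 2F1(-\frac{2}{3}, -\frac{2}{3}; -\frac{1}{6}; \frac{1}{2}).

First insight: from the first term 4: (1)_k (C = 4) is k! itself.
Ratio: r(k) = \frac{1}{2} * (k-\frac{2}{3}) (k-\frac{2}{3}) / [(k-\frac{1}{6}) (k+1)] - rational; roots negated = parameters, x = \frac{1}{2}, C = 4.


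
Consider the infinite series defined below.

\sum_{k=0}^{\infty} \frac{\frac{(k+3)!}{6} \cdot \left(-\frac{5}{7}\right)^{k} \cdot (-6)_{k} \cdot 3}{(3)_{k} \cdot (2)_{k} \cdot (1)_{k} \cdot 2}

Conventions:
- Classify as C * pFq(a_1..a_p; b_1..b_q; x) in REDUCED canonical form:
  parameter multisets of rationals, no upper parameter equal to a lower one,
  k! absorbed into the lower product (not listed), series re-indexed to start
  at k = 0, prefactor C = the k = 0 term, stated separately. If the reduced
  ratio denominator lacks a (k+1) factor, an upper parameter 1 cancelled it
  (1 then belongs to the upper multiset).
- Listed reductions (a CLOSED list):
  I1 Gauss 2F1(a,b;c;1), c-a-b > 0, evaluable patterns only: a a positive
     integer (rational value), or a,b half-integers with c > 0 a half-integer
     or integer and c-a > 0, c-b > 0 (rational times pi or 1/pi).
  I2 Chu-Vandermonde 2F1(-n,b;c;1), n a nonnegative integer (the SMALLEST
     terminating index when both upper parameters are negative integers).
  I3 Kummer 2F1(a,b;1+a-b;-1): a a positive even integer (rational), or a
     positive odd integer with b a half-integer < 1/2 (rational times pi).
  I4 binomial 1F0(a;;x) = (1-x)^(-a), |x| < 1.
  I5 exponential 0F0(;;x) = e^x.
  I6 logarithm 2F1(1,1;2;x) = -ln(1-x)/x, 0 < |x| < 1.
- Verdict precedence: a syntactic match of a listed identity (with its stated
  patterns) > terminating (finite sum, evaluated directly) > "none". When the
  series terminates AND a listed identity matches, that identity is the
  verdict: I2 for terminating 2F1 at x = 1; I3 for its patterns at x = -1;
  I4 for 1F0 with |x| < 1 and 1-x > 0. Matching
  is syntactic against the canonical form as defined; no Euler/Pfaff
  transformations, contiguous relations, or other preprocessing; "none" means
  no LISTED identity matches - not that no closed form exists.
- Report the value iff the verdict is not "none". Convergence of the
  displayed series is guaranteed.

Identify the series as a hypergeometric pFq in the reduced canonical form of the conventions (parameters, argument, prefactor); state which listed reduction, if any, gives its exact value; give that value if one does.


This is \frac{3}{2} * 2F2(-6, 4; 2, 3; -\frac{5}{7}) in reduced canonical form. Verdict: terminating - the sum ends at index 6 because -6 is a negative integer; exact evaluation follows. Exact value: \frac{791057437}{79060128}.

The tell: t_0 being \frac{3}{2}, (1)_k (C = 3/2) is k! itself.
Consecutive-term ratio: r(k) = -\frac{5}{7} * (k-6) (k+4) / [(k+2) (k+3) (k+1)] - poly over poly, x = -\frac{5}{7} from leading terms; C = \frac{3}{2} at k = 0.


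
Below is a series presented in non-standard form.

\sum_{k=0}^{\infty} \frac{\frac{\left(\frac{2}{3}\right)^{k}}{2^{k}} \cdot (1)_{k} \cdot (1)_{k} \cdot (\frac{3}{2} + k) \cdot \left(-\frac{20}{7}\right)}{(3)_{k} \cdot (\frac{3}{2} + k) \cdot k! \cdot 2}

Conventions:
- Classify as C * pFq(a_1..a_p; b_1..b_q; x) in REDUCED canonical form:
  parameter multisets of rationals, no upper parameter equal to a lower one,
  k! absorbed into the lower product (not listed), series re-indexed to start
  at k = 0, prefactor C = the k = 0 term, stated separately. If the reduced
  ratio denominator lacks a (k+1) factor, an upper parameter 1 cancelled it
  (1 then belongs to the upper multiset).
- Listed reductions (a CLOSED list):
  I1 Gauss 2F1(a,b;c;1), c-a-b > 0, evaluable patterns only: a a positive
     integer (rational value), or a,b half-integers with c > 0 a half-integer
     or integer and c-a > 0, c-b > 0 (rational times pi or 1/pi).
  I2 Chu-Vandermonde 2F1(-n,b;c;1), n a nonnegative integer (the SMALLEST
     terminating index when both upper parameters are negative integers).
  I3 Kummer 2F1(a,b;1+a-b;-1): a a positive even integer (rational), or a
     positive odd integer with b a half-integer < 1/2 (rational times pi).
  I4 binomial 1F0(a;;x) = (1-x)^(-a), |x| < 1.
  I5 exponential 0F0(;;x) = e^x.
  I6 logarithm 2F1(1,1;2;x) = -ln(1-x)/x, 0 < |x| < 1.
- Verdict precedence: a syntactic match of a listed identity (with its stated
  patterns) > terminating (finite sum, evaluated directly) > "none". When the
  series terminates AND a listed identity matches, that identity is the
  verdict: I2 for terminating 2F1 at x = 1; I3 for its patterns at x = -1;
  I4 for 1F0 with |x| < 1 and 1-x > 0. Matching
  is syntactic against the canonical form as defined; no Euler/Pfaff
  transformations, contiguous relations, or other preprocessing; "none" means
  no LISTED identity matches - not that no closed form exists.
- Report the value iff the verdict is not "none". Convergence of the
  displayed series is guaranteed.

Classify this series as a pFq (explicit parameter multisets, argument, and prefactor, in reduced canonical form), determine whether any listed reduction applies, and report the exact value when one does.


At argument \frac{1}{3}: a 2F1 with upper {1, 1}, lower {3}, scaled by C = -\frac{10}{7}. Verdict: no listed reduction: x = \frac{1}{3} and upper {1, 1} fail every I1-I6 pattern.

The tell: t_0 = -\frac{10}{7} here, and the constant factors (prefactor -10/7) combine into one prefactor.
Step ratio: r(k) = \frac{1}{3} * (k+1) (k+1) / [(k+3) (k+1)] - rational; roots negated = parameters, x = \frac{1}{3}, C = -\frac{10}{7}.


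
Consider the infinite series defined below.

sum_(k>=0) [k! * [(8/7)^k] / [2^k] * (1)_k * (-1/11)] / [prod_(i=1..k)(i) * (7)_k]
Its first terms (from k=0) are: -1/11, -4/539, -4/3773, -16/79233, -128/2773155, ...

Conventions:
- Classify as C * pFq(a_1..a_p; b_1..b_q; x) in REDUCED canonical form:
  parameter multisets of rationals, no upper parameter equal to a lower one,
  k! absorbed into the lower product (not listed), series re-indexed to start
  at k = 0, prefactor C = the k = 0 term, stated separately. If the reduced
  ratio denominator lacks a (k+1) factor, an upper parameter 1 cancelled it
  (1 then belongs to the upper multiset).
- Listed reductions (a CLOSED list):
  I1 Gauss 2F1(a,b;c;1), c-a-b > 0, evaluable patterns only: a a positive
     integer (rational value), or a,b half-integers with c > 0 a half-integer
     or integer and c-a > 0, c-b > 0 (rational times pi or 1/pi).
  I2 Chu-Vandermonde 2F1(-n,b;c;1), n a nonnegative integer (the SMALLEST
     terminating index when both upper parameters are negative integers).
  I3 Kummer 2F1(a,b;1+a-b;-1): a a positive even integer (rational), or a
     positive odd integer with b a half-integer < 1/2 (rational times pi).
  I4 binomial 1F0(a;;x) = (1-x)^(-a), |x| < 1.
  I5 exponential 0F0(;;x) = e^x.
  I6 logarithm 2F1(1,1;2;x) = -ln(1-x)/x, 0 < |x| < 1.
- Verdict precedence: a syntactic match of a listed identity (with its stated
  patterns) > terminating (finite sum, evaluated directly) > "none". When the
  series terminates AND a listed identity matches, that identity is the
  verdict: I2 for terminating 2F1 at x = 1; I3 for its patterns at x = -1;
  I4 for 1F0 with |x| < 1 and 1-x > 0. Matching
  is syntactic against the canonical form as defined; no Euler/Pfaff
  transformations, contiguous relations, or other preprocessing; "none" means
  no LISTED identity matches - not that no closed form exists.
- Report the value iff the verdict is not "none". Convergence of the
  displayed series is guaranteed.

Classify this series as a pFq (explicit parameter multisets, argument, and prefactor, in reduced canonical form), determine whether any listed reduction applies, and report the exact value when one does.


The tell: with t_0 = -1/11, the factorial ratio (prefactor -1/11) (k+a-1)!/(a-1)! is a rising factorial (a)_k.
Ratio: r(k) = (4/7) * (k+1) (k+1) / [(k+7) (k+1)] - poly over poly, x = (4/7) from leading terms; C = -1/11 at k = 0.

x = 4/7 here; the reduced form reads 2F1, upper {1, 1}, lower {7}, C = -1/11. Verdict: none (x = 4/7): each listed identity misses the multisets {1, 1} ; {7}.


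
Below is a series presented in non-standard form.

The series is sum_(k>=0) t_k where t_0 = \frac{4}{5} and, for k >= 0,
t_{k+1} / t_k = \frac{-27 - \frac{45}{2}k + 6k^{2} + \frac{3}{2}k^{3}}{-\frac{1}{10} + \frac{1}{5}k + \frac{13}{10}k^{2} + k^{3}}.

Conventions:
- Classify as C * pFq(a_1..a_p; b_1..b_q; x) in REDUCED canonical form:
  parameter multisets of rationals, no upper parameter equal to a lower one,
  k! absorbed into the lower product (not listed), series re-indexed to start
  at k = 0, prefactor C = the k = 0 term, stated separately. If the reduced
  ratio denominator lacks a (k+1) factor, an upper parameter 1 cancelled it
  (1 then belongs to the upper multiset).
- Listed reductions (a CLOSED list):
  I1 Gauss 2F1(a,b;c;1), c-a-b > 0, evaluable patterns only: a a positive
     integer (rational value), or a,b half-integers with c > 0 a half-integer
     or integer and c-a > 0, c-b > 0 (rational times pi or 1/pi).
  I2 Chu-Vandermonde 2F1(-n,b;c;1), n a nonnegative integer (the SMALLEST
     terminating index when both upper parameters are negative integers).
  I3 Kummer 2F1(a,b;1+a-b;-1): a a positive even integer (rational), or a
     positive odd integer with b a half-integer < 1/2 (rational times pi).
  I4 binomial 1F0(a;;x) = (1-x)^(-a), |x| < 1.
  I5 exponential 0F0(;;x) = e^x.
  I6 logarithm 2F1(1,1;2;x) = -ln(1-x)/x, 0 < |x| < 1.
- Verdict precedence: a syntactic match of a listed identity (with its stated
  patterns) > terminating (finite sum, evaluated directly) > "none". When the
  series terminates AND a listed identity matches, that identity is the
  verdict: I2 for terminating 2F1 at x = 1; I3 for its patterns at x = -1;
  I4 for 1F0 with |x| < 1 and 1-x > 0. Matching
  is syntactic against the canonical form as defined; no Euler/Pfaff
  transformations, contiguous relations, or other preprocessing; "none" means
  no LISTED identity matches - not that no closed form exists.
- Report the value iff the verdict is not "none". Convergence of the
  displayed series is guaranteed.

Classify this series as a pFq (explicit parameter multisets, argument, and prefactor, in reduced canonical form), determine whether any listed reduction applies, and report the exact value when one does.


The tell: with t_0 = \frac{4}{5}, the expanded ratio factors over Q; C = 4/5, x = 3/2, roots give parameters.
Consecutive-term ratio: r(k) = \frac{3}{2} * (k-3) (k+1) (k+6) / [(k-\frac{1}{5}) (k+\frac{1}{2}) (k+1)] - rational in k, leading ratio \frac{3}{2}; with t_0 = \frac{4}{5}, classification follows.

x = \frac{3}{2} here; the reduced form reads 3F2, upper {-3, 1, 6}, lower {-\frac{1}{5}, \frac{1}{2}}, C = \frac{4}{5}. Verdict: terminating at k = 3: the factor (-3)_k kills every later term; summing the 4 survivors is exact. Sum: \frac{32584}{5}.


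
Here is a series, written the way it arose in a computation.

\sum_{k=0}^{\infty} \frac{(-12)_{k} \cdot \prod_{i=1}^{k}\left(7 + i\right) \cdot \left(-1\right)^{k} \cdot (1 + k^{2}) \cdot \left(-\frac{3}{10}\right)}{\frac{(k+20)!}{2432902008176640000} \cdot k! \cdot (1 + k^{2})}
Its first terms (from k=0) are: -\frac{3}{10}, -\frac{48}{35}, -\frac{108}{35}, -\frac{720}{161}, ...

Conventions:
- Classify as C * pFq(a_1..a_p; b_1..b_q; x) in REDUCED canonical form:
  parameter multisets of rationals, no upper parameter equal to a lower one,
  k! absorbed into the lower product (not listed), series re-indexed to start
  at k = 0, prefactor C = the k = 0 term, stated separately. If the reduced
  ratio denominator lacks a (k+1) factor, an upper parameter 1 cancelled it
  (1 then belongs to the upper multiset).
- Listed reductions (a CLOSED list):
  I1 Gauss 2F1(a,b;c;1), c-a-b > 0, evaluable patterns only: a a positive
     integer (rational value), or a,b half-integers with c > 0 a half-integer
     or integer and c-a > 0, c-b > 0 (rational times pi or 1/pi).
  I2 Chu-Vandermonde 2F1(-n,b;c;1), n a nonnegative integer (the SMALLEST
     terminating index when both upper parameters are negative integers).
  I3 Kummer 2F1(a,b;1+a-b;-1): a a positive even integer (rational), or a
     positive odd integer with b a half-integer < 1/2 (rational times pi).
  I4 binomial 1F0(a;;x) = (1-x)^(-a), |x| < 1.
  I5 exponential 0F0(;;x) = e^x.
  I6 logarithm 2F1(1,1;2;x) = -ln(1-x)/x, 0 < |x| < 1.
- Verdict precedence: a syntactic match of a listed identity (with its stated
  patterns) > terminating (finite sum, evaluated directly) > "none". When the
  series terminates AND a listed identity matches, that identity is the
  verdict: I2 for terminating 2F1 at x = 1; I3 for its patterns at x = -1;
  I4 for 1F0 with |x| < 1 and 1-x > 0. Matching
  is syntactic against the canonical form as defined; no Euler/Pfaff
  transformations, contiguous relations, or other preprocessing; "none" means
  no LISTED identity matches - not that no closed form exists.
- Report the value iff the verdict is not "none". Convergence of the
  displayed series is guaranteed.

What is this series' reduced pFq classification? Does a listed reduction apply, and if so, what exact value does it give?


This is -\frac{3}{10} * 2F1(-12, 8; 21; -1) in reduced canonical form. Verdict: the Kummer evaluation I3 matches (x = -1; c = 21 equals 1+a-b for upper {-12, 8}: listed pattern). Exact value: -\frac{2907}{140}.

First insight: with t_0 = -\frac{3}{10}, the denominator's factorial ratio (prefactor -3/10) is a lower Pochhammer.
Ratio: r(k) = -1 * (k-12) (k+8) / [(k+21) (k+1)] ; factor over Q: parameters, x = -1, and C = -\frac{3}{10}.


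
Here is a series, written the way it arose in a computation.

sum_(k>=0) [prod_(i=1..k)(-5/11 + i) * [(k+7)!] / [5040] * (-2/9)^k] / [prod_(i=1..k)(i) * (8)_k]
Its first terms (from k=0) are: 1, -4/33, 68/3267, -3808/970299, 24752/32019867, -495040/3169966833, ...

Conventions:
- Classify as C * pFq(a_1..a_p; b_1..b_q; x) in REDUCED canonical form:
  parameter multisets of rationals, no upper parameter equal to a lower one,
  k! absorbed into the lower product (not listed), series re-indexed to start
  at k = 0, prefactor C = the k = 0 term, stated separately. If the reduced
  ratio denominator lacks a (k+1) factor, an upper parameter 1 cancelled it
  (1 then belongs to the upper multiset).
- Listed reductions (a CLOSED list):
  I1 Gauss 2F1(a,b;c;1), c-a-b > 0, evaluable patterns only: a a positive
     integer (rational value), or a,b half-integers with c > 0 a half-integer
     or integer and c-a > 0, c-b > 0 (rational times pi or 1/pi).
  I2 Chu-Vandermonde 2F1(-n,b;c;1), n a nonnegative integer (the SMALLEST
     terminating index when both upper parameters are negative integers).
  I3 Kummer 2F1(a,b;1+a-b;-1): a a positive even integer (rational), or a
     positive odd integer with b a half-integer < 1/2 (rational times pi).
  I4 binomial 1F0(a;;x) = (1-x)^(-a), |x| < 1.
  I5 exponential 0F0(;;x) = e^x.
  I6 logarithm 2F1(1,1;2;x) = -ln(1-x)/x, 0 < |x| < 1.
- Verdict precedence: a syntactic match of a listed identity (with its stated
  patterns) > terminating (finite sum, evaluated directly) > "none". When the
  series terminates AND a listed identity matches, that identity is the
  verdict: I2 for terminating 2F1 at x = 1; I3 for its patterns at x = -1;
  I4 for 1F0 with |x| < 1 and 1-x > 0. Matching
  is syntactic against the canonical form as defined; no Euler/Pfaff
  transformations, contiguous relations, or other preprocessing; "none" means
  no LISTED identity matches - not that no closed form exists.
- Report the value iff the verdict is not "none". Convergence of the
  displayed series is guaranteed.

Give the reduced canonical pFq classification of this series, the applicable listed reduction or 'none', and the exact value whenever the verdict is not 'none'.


Canonical form: C = 1 times 1F0 with upper {6/11}, lower {-}, x = -2/9. Verdict: the I4 binomial reduction fires (the 1F0 binomial series: exponent -6/11, x = -2/9). Its exact value is (11/9)^(-6/11).

Key step: t_0 being 1, the running product (C = 1) telescopes to a rising factorial.
Ratio: r(k) = (-2/9) * (k+6/11) / [(k+1)] - rational; roots negated = parameters, x = (-2/9), C = 1.


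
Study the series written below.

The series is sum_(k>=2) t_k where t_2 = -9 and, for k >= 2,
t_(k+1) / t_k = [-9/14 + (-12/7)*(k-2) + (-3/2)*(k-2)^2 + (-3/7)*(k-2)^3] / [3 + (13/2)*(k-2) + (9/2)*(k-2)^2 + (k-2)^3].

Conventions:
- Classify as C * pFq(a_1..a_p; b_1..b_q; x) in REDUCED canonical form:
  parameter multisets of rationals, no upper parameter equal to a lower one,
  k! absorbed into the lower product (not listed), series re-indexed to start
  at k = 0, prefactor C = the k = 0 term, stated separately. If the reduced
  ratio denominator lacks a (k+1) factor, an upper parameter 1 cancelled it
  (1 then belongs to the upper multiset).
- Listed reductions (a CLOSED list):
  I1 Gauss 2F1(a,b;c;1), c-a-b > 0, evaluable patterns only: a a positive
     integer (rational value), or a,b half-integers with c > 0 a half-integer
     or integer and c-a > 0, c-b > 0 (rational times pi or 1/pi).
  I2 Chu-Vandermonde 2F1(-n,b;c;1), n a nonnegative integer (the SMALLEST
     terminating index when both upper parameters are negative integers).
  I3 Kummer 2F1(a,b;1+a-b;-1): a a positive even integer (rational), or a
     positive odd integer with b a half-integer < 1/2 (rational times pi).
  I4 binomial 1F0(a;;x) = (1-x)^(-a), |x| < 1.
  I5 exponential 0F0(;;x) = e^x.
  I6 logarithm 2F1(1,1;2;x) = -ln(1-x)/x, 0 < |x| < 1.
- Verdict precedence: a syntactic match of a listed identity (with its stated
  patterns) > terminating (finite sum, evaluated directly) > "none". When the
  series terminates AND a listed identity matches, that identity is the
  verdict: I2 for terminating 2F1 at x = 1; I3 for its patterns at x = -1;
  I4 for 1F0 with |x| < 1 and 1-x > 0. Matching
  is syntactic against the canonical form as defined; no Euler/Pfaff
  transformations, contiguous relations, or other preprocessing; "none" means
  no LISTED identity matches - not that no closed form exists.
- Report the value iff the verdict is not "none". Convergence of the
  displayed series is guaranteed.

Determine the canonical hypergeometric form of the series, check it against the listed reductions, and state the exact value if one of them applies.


With C = -9: the canonical form is 2F1(1, 1; 2; -3/7). Verdict: this is logarithm (I6) (the logarithm: parameters (1,1;2), x = -3/7). Hence: (-21) * ln(10/7).

Key observation: x = (-3/7) and cancel k + 3/2 from the displayed ratio first; then C = -9, x = -3/7.
Ratio: r(k) = (-3/7) * (k+1) (k+1) / [(k+2) (k+1)] - poly over poly, x = (-3/7) from leading terms; C = -9 at k = 0.


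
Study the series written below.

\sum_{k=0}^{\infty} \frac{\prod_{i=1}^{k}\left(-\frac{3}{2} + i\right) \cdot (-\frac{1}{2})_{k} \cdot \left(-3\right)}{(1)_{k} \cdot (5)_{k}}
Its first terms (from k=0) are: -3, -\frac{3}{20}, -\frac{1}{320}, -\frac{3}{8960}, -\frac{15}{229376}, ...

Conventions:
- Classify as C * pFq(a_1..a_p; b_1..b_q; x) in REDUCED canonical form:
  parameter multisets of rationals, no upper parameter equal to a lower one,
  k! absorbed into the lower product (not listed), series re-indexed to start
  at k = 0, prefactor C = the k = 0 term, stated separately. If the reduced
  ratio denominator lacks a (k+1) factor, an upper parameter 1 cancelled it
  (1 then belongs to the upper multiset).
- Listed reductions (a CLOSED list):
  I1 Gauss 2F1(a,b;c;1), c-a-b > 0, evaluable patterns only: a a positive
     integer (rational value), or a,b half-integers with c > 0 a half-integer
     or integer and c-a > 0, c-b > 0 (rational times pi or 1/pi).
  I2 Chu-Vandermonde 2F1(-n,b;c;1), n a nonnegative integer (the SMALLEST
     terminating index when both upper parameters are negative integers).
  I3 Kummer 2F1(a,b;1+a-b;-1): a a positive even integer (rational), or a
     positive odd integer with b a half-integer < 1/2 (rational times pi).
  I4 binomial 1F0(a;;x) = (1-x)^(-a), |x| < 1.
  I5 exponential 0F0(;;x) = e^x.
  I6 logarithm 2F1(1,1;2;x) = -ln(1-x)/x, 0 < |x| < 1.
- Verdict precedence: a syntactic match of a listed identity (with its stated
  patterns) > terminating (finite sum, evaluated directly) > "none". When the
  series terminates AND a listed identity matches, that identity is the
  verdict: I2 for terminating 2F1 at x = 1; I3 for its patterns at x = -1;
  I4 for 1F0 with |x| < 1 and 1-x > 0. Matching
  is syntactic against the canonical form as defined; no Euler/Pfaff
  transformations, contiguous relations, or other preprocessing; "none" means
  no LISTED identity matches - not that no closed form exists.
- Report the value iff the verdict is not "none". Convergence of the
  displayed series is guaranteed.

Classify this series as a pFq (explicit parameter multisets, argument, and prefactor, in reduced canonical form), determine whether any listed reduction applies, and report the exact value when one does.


With C = -3: the canonical form is 2F1(-\frac{1}{2}, -\frac{1}{2}; 5; 1). Verdict: Gauss's theorem I1 (half-integer case) fires (x = 1; upper {-\frac{1}{2}, -\frac{1}{2}} half-integers, c = 5 in the evaluable pattern). Sum: \left(-\frac{65536}{6615}\right) / \pi.

First insight: x = 1 and the running product (prefactor -3) telescopes to a rising factorial.
Step ratio: r(k) = 1 * (k-\frac{1}{2}) (k-\frac{1}{2}) / [(k+5) (k+1)] - rational in k, leading ratio 1; with t_0 = -3, classification follows.


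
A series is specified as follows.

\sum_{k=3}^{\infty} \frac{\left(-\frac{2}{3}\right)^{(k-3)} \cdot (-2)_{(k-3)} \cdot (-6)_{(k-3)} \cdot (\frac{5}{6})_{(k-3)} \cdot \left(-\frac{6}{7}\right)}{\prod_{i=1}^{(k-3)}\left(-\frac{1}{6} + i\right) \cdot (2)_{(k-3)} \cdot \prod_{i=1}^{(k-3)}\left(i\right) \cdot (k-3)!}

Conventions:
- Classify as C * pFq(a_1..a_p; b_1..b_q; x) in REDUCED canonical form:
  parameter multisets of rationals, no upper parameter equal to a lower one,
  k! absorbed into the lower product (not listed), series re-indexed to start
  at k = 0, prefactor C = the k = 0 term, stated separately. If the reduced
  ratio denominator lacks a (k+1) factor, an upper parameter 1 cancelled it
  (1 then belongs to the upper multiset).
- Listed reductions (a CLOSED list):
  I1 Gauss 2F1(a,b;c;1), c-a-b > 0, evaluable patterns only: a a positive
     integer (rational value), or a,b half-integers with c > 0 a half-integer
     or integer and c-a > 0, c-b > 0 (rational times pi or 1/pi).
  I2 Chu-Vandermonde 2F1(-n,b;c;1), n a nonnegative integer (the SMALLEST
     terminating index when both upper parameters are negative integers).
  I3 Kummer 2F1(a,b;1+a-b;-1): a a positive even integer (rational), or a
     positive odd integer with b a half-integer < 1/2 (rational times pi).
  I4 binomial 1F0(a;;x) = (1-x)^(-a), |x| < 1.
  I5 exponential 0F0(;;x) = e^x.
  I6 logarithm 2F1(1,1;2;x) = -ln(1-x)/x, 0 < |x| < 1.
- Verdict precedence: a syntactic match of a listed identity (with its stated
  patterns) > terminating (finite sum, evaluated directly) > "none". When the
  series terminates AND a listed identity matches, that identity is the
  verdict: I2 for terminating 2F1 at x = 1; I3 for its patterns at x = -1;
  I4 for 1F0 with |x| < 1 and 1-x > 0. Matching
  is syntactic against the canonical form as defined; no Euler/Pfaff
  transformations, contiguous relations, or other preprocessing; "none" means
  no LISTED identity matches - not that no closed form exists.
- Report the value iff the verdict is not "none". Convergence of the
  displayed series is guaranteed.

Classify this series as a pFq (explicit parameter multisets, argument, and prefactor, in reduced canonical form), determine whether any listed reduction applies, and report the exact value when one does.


This is -\frac{6}{7} * 2F2(-6, -2; 1, 2; -\frac{2}{3}) in reduced canonical form. Verdict: terminating. With -2 upstairs the series is a 3-term polynomial sum; evaluated term by term. Value: \frac{34}{21}.

Key observation: t_0 being -\frac{6}{7}, the parameter 5/6 appears in both the upper and lower lists and cancels.
Term ratio: r(k) = -\frac{2}{3} * (k-6) (k-2) / [(k+1) (k+2) (k+1)] - poly over poly, x = -\frac{2}{3} from leading terms; C = -\frac{6}{7} at k = 0.


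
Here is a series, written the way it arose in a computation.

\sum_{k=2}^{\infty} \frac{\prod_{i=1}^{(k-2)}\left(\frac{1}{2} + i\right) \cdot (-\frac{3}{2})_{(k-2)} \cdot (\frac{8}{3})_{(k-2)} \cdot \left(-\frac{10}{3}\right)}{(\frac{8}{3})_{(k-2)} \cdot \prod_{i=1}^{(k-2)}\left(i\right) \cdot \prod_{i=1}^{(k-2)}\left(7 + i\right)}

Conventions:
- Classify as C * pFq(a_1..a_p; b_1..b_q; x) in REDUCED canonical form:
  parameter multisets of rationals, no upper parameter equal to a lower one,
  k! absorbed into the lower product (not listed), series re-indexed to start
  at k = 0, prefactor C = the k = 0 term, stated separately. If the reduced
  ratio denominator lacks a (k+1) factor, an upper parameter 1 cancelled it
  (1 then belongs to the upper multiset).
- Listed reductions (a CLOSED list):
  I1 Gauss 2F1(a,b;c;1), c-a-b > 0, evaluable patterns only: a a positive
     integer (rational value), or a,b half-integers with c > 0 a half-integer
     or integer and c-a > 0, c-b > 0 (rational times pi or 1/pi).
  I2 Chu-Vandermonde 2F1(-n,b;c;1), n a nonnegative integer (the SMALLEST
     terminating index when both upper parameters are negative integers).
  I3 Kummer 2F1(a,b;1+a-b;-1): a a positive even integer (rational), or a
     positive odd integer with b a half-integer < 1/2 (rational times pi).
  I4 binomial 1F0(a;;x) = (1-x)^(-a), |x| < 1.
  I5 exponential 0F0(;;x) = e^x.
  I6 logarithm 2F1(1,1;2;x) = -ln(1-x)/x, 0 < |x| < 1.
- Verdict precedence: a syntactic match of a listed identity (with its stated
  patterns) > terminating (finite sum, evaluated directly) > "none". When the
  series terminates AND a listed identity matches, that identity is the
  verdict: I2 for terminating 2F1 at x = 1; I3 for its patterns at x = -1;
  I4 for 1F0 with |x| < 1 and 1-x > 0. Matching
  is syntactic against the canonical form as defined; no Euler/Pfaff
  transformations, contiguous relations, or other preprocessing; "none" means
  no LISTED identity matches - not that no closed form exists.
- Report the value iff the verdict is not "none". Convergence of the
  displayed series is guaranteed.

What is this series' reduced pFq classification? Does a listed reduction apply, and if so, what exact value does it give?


This is -\frac{10}{3} * 2F1(-\frac{3}{2}, \frac{3}{2}; 8; 1) in reduced canonical form. Verdict: Gauss's theorem I1 (half-integer case) matches (x = 1; upper {-\frac{3}{2}, \frac{3}{2}} half-integers, c = 8 in the evaluable pattern). Value: \left(-\frac{16777216}{2166021}\right) / \pi.

Key step: t_0 = -\frac{10}{3} here, and the parameter 8/3 appears in both the upper and lower lists and cancels.
Term ratio: r(k) = 1 * (k-\frac{3}{2}) (k+\frac{3}{2}) / [(k+8) (k+1)] - rational in k, leading ratio 1; with t_0 = -\frac{10}{3}, classification follows.


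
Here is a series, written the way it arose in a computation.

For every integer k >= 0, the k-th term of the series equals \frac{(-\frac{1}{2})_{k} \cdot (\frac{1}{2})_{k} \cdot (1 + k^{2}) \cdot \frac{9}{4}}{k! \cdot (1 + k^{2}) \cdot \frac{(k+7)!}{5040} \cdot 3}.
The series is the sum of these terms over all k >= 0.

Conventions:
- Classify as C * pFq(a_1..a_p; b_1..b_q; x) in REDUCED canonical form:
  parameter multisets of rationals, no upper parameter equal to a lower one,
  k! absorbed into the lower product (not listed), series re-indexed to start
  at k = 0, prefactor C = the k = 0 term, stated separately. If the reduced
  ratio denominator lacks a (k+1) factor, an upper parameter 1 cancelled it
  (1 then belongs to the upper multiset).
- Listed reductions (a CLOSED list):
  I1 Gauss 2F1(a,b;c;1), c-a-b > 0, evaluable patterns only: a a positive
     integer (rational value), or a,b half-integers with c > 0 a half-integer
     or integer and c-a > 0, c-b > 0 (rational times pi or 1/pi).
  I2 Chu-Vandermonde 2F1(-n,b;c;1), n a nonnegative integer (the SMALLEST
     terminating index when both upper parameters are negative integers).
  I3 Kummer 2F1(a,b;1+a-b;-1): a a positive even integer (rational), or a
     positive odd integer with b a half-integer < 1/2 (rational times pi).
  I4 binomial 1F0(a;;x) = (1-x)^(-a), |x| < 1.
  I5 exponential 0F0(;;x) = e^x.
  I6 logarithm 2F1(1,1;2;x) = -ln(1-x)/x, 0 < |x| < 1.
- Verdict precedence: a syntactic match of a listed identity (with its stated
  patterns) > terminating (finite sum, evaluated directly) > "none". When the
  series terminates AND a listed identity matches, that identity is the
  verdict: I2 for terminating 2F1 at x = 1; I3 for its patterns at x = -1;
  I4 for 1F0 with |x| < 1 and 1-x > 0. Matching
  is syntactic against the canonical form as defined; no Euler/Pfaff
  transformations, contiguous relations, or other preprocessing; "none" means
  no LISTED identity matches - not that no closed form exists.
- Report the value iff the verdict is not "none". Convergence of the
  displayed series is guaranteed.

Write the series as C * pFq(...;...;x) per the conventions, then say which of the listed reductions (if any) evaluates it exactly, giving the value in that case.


Prefactor \frac{3}{4}, argument 1: 2F1 with upper {-\frac{1}{2}, \frac{1}{2}} over lower {8}. Verdict: the half-integer Gauss pattern (I1) applies (x = 1; upper {-\frac{1}{2}, \frac{1}{2}} half-integers, c = 8 in the evaluable pattern). Exact value: \frac{2097152}{920205} / \pi.

Key step: t_0 being \frac{3}{4}, the constant factors (prefactor 3/4) combine into one prefactor.
Step ratio: r(k) = 1 * (k-\frac{1}{2}) (k+\frac{1}{2}) / [(k+8) (k+1)] - rational; roots negated = parameters, x = 1, C = \frac{3}{4}.


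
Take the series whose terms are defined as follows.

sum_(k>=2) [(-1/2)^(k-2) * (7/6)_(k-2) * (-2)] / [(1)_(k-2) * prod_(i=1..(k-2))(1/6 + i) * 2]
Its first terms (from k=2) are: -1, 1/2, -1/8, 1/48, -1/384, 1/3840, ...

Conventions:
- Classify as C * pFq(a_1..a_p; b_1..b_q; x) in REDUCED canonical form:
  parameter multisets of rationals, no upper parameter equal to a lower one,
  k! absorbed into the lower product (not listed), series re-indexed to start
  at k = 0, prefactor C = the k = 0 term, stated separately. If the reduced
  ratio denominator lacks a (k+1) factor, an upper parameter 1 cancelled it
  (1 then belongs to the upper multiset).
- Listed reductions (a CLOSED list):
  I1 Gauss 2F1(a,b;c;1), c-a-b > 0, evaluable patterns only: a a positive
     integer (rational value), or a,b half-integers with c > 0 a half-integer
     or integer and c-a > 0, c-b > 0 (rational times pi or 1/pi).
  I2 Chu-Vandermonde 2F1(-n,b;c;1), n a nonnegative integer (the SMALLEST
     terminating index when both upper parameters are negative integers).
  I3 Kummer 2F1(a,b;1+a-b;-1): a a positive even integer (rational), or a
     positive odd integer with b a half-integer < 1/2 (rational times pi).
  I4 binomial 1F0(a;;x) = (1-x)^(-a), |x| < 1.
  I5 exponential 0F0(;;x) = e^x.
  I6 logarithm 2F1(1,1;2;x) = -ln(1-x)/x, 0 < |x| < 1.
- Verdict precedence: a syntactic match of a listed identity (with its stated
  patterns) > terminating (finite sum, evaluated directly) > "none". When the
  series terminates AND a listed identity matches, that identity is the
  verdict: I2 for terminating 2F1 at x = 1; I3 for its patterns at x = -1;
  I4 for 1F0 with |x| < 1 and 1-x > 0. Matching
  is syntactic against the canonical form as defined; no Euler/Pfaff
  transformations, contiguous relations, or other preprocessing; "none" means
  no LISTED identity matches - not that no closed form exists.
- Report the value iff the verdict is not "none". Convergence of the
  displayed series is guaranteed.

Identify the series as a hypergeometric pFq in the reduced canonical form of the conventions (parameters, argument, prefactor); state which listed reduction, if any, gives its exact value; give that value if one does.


At argument -1/2: a 0F0 with upper {-}, lower {-}, scaled by C = -1. Verdict (x = -1/2): exponential (I5) applies (the 0F0 exponential series at x = -1/2). Exact value: (-1) * e^(-1/2).

Key step: t_0 being -1, the lower running product (C = -1, x = -1/2) is a rising factorial.
Consecutive-term ratio: r(k) = (-1/2) * 1 / [(k+1)] - rational; roots negated = parameters, x = (-1/2), C = -1.


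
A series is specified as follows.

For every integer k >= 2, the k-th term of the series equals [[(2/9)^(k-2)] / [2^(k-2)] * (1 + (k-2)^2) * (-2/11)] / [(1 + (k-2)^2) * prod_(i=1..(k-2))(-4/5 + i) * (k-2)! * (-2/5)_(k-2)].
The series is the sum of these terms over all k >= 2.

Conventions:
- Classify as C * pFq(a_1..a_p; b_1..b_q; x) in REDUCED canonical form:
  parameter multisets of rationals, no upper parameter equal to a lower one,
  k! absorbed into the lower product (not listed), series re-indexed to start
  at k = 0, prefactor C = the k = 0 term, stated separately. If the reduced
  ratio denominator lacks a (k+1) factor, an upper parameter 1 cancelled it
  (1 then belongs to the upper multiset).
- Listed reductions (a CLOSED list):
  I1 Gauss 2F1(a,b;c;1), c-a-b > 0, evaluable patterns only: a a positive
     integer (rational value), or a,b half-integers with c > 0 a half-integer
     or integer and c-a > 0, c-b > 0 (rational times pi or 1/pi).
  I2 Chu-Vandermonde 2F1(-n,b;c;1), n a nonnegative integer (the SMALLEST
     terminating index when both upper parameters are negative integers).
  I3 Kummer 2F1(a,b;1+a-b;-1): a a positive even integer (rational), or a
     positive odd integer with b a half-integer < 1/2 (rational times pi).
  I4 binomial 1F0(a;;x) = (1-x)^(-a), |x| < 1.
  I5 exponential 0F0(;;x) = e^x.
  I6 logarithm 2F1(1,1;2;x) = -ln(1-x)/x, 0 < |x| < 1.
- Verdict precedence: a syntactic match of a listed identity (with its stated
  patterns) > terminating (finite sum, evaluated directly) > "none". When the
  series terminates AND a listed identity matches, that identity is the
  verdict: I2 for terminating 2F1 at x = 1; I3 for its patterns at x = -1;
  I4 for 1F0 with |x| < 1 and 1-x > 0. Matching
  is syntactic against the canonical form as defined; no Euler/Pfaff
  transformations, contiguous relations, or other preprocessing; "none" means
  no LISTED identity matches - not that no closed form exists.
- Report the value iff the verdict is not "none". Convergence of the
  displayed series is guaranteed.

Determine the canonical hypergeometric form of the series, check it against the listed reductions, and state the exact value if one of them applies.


Canonical form: C = -2/11 times 0F2 with upper {-}, lower {-2/5, 1/5}, x = 1/9. Verdict: none (x = 1/9): each listed identity misses the multisets {-} ; {-2/5, 1/5}.

Structural cue: t_0 = -2/11 here, and the two k-th powers (C = -2/11) combine into one argument.
Adjacent-term ratio: r(k) = (1/9) * 1 / [(k-2/5) (k+1/5) (k+1)] - poly over poly, x = (1/9) from leading terms; C = -2/11 at k = 0.


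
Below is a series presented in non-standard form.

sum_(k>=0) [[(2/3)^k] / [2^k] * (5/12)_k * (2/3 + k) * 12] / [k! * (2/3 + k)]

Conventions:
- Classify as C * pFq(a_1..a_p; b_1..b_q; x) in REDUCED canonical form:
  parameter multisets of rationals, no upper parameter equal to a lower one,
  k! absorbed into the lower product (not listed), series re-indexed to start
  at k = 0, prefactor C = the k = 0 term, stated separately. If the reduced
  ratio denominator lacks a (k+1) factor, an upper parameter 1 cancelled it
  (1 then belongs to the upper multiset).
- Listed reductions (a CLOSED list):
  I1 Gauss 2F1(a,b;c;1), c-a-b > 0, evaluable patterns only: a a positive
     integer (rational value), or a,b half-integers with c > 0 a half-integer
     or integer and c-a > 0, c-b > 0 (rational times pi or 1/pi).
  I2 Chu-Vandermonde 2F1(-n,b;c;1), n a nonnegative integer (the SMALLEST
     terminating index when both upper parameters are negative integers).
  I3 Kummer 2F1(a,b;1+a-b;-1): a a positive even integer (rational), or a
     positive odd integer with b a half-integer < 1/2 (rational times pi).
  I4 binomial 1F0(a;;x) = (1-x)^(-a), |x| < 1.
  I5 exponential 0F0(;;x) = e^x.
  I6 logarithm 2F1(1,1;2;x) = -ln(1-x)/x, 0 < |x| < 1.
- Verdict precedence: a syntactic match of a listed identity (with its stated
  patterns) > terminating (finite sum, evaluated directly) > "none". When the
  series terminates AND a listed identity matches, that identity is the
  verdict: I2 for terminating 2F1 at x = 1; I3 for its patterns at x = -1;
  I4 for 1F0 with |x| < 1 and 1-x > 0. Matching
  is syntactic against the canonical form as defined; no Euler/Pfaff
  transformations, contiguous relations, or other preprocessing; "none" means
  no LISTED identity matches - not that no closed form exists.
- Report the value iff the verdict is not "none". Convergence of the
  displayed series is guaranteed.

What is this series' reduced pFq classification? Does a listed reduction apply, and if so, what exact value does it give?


Classification (C = 12): 1F0 with upper {5/12}, lower {-}, argument x = 1/3. Verdict: the binomial series (I4) matches (the 1F0 binomial series: exponent -5/12, x = 1/3). Sum: 12 * (2/3)^(-5/12).

First insight: x = (1/3) and the factor k + 2/3 cancels (top and bottom), leaving C = 12.
Step ratio: r(k) = (1/3) * (k+5/12) / [(k+1)] - rational in k. x = (1/3); t_0 = 12; negate the roots.
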